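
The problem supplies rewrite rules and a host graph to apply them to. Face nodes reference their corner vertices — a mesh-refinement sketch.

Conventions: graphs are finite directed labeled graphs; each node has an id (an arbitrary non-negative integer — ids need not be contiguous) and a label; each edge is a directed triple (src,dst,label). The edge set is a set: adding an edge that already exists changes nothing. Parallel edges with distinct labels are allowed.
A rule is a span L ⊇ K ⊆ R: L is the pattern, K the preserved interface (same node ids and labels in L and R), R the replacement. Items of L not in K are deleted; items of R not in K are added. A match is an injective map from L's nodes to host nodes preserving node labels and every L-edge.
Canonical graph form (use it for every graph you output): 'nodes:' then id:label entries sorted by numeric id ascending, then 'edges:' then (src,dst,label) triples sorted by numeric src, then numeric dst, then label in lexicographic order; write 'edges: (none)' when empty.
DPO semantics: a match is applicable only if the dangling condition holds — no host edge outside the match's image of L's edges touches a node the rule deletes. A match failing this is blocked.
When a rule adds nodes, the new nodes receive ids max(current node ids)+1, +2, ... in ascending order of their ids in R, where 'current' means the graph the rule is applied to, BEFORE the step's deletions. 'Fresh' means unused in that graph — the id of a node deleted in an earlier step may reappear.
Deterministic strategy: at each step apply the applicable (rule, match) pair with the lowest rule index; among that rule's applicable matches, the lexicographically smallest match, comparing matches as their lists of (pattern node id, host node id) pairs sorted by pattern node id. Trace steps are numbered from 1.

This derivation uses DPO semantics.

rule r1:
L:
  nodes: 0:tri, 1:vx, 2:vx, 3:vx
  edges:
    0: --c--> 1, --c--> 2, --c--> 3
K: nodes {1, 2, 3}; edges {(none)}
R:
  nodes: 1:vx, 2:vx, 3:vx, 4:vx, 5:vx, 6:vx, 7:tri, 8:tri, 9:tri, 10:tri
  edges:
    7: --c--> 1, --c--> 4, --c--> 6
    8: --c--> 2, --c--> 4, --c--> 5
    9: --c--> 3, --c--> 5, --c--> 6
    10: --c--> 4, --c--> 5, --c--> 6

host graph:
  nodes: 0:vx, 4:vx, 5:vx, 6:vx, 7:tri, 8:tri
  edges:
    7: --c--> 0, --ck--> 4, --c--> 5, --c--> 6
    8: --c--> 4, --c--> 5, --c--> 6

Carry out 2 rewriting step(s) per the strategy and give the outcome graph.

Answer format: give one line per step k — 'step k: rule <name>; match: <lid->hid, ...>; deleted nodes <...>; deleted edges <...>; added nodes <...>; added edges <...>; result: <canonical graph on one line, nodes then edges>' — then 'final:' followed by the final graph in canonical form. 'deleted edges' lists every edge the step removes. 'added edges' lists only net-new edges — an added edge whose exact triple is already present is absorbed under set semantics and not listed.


step 1: rule r1; match: 0->8, 1->4, 2->5, 3->6; deleted nodes 8; deleted edges (8,4,c); (8,5,c); (8,6,c); added nodes 9, 10, 11, 12, 13, 14, 15; added edges (12,4,c); (12,9,c); (12,11,c); (13,5,c); (13,9,c); (13,10,c); (14,6,c); (14,10,c); (14,11,c); (15,9,c); (15,10,c); (15,11,c); result: nodes: 0:vx, 4:vx, 5:vx, 6:vx, 7:tri, 9:vx, 10:vx, 11:vx, 12:tri, 13:tri, 14:tri, 15:tri edges: (7,0,c); (7,4,ck); (7,5,c); (7,6,c); (12,4,c); (12,9,c); (12,11,c); (13,5,c); (13,9,c); (13,10,c); (14,6,c); (14,10,c); (14,11,c); (15,9,c); (15,10,c); (15,11,c)
step 2: rule r1; match: 0->12, 1->4, 2->9, 3->11; deleted nodes 12; deleted edges (12,4,c); (12,9,c); (12,11,c); added nodes 16, 17, 18, 19, 20, 21, 22; added edges (19,4,c); (19,16,c); (19,18,c); (20,9,c); (20,16,c); (20,17,c); (21,11,c); (21,17,c); (21,18,c); (22,16,c); (22,17,c); (22,18,c); result: nodes: 0:vx, 4:vx, 5:vx, 6:vx, 7:tri, 9:vx, 10:vx, 11:vx, 13:tri, 14:tri, 15:tri, 16:vx, 17:vx, 18:vx, 19:tri, 20:tri, 21:tri, 22:tri edges: (7,0,c); (7,4,ck); (7,5,c); (7,6,c); (13,5,c); (13,9,c); (13,10,c); (14,6,c); (14,10,c); (14,11,c); (15,9,c); (15,10,c); (15,11,c); (19,4,c); (19,16,c); (19,18,c); (20,9,c); (20,16,c); (20,17,c); (21,11,c); (21,17,c); (21,18,c); (22,16,c); (22,17,c); (22,18,c)
final:
nodes: 0:vx, 4:vx, 5:vx, 6:vx, 7:tri, 9:vx, 10:vx, 11:vx, 13:tri, 14:tri, 15:tri, 16:vx, 17:vx, 18:vx, 19:tri, 20:tri, 21:tri, 22:tri
edges: (7,0,c); (7,4,ck); (7,5,c); (7,6,c); (13,5,c); (13,9,c); (13,10,c); (14,6,c); (14,10,c); (14,11,c); (15,9,c); (15,10,c); (15,11,c); (19,4,c); (19,16,c); (19,18,c); (20,9,c); (20,16,c); (20,17,c); (21,11,c); (21,17,c); (21,18,c); (22,16,c); (22,17,c); (22,18,c)


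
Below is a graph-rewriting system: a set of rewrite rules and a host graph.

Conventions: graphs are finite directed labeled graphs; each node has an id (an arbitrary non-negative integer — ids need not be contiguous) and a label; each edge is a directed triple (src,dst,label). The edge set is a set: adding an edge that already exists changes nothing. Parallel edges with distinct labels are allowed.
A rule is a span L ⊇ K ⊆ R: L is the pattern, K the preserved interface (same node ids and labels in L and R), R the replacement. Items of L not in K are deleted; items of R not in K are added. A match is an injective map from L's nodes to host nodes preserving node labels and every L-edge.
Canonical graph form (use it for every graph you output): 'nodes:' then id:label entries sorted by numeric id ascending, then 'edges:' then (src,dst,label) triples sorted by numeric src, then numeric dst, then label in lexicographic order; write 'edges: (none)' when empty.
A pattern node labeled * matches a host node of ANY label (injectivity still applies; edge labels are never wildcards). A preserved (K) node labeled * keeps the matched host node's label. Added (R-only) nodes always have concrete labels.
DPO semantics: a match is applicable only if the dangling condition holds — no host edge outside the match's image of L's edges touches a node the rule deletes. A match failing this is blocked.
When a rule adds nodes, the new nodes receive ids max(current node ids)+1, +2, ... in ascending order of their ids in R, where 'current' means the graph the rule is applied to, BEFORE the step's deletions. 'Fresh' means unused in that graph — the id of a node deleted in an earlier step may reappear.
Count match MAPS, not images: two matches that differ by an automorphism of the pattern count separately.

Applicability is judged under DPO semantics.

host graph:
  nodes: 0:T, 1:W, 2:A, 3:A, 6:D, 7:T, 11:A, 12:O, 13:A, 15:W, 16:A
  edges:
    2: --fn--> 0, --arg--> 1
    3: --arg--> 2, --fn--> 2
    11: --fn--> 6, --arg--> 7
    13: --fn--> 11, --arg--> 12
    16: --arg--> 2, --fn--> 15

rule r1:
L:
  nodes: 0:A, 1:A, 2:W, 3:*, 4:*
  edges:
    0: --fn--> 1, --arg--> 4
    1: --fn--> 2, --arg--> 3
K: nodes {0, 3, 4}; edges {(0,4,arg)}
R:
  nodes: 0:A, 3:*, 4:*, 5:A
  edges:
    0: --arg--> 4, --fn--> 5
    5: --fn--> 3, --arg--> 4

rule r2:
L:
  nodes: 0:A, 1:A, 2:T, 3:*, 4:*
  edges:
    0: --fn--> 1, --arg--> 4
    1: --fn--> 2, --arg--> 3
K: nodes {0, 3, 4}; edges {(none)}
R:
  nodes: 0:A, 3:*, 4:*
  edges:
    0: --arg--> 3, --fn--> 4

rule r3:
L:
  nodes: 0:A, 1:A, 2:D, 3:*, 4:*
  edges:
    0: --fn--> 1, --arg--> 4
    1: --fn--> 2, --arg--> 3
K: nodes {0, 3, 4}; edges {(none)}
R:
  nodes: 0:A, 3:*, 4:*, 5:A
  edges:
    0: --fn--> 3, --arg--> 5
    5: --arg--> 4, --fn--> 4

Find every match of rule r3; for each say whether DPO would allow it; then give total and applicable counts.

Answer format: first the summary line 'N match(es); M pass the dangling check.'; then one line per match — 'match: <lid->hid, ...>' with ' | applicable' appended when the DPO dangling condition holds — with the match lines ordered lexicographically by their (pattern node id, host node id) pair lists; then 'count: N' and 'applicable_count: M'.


1 match(es); 1 pass the dangling check.
match: 0->13, 1->11, 2->6, 3->7, 4->12 | applicable
count: 1
applicable_count: 1


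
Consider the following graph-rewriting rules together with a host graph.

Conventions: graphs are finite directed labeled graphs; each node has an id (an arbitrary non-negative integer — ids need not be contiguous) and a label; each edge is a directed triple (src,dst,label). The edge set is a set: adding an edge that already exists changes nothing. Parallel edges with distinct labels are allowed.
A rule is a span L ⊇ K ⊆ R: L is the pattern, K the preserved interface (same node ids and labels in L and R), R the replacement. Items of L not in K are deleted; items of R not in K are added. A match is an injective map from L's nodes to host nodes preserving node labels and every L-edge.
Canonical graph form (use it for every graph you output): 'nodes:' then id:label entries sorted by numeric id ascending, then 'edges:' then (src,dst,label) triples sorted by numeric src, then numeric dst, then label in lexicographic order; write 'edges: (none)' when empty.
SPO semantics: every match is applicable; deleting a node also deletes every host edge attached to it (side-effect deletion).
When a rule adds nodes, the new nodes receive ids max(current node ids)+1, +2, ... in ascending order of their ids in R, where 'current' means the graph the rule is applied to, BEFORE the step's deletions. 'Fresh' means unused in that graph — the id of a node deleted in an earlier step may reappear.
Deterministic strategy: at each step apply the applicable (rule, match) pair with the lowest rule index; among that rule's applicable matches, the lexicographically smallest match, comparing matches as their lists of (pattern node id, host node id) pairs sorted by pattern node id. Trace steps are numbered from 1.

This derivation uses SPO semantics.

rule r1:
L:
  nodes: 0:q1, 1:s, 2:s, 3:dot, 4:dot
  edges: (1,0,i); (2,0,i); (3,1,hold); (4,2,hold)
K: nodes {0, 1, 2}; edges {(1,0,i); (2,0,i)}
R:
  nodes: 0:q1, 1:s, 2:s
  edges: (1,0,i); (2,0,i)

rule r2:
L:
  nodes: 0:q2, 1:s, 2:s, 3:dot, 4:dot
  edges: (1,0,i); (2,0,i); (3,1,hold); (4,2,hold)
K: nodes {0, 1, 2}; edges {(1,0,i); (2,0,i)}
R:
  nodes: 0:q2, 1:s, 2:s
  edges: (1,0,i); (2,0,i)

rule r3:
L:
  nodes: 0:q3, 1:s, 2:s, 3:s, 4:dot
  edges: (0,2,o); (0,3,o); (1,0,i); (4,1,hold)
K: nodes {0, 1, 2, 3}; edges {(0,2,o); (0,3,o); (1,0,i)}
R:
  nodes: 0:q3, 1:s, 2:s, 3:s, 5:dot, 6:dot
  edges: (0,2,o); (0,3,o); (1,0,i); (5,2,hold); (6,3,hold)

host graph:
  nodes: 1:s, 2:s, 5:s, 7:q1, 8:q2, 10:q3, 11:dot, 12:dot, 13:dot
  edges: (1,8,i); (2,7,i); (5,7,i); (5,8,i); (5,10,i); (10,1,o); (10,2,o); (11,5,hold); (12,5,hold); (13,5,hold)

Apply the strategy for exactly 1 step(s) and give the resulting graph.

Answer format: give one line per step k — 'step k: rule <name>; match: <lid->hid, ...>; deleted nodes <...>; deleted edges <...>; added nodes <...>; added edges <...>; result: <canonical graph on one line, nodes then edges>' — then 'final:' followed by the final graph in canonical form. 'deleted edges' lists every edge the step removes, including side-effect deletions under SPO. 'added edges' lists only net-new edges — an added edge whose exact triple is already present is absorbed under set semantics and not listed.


step 1: rule r3; match: 0->10, 1->5, 2->1, 3->2, 4->11; deleted nodes 11; deleted edges (11,5,hold); added nodes 14, 15; added edges (14,1,hold); (15,2,hold); result: nodes: 1:s, 2:s, 5:s, 7:q1, 8:q2, 10:q3, 12:dot, 13:dot, 14:dot, 15:dot edges: (1,8,i); (2,7,i); (5,7,i); (5,8,i); (5,10,i); (10,1,o); (10,2,o); (12,5,hold); (13,5,hold); (14,1,hold); (15,2,hold)
final:
nodes: 1:s, 2:s, 5:s, 7:q1, 8:q2, 10:q3, 12:dot, 13:dot, 14:dot, 15:dot
edges: (1,8,i); (2,7,i); (5,7,i); (5,8,i); (5,10,i); (10,1,o); (10,2,o); (12,5,hold); (13,5,hold); (14,1,hold); (15,2,hold)


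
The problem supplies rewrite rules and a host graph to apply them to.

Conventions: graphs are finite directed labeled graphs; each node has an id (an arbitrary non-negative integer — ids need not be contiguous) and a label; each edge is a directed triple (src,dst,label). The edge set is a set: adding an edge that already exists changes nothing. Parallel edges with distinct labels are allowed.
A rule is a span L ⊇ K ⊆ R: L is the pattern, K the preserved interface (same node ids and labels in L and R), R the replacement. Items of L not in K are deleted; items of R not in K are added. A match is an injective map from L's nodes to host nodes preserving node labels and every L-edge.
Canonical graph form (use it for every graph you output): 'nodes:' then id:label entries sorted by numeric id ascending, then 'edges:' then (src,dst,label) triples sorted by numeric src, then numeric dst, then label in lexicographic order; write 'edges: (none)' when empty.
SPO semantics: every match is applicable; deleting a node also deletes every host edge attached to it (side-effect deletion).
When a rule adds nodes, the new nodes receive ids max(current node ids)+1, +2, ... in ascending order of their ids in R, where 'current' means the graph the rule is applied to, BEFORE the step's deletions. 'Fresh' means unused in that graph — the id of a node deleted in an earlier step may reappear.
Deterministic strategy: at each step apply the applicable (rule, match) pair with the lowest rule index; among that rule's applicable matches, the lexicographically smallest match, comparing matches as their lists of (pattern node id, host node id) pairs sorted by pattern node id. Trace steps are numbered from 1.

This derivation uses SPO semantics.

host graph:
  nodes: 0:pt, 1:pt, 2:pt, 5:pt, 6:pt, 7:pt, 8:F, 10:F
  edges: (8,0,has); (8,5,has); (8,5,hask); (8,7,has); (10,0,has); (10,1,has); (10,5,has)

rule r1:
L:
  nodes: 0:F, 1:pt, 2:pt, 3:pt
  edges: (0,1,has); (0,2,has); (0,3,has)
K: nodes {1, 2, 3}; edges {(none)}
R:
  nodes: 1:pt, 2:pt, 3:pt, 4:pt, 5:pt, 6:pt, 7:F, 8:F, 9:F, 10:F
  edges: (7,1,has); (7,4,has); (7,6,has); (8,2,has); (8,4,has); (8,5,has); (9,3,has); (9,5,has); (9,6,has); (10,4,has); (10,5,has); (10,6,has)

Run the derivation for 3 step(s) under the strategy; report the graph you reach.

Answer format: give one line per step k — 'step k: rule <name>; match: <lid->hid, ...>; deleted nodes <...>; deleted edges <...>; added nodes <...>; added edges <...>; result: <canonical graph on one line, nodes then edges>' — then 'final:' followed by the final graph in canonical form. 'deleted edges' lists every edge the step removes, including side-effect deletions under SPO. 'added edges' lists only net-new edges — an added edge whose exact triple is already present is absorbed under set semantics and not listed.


step 1: rule r1; match: 0->8, 1->0, 2->5, 3->7; deleted nodes 8; deleted edges (8,0,has); (8,5,has); (8,5,hask); (8,7,has); added nodes 11, 12, 13, 14, 15, 16, 17; added edges (14,0,has); (14,11,has); (14,13,has); (15,5,has); (15,11,has); (15,12,has); (16,7,has); (16,12,has); (16,13,has); (17,11,has); (17,12,has); (17,13,has); result: nodes: 0:pt, 1:pt, 2:pt, 5:pt, 6:pt, 7:pt, 10:F, 11:pt, 12:pt, 13:pt, 14:F, 15:F, 16:F, 17:F edges: (10,0,has); (10,1,has); (10,5,has); (14,0,has); (14,11,has); (14,13,has); (15,5,has); (15,11,has); (15,12,has); (16,7,has); (16,12,has); (16,13,has); (17,11,has); (17,12,has); (17,13,has)
step 2: rule r1; match: 0->10, 1->0, 2->1, 3->5; deleted nodes 10; deleted edges (10,0,has); (10,1,has); (10,5,has); added nodes 18, 19, 20, 21, 22, 23, 24; added edges (21,0,has); (21,18,has); (21,20,has); (22,1,has); (22,18,has); (22,19,has); (23,5,has); (23,19,has); (23,20,has); (24,18,has); (24,19,has); (24,20,has); result: nodes: 0:pt, 1:pt, 2:pt, 5:pt, 6:pt, 7:pt, 11:pt, 12:pt, 13:pt, 14:F, 15:F, 16:F, 17:F, 18:pt, 19:pt, 20:pt, 21:F, 22:F, 23:F, 24:F edges: (14,0,has); (14,11,has); (14,13,has); (15,5,has); (15,11,has); (15,12,has); (16,7,has); (16,12,has); (16,13,has); (17,11,has); (17,12,has); (17,13,has); (21,0,has); (21,18,has); (21,20,has); (22,1,has); (22,18,has); (22,19,has); (23,5,has); (23,19,has); (23,20,has); (24,18,has); (24,19,has); (24,20,has)
step 3: rule r1; match: 0->14, 1->0, 2->11, 3->13; deleted nodes 14; deleted edges (14,0,has); (14,11,has); (14,13,has); added nodes 25, 26, 27, 28, 29, 30, 31; added edges (28,0,has); (28,25,has); (28,27,has); (29,11,has); (29,25,has); (29,26,has); (30,13,has); (30,26,has); (30,27,has); (31,25,has); (31,26,has); (31,27,has); result: nodes: 0:pt, 1:pt, 2:pt, 5:pt, 6:pt, 7:pt, 11:pt, 12:pt, 13:pt, 15:F, 16:F, 17:F, 18:pt, 19:pt, 20:pt, 21:F, 22:F, 23:F, 24:F, 25:pt, 26:pt, 27:pt, 28:F, 29:F, 30:F, 31:F edges: (15,5,has); (15,11,has); (15,12,has); (16,7,has); (16,12,has); (16,13,has); (17,11,has); (17,12,has); (17,13,has); (21,0,has); (21,18,has); (21,20,has); (22,1,has); (22,18,has); (22,19,has); (23,5,has); (23,19,has); (23,20,has); (24,18,has); (24,19,has); (24,20,has); (28,0,has); (28,25,has); (28,27,has); (29,11,has); (29,25,has); (29,26,has); (30,13,has); (30,26,has); (30,27,has); (31,25,has); (31,26,has); (31,27,has)
final:
nodes: 0:pt, 1:pt, 2:pt, 5:pt, 6:pt, 7:pt, 11:pt, 12:pt, 13:pt, 15:F, 16:F, 17:F, 18:pt, 19:pt, 20:pt, 21:F, 22:F, 23:F, 24:F, 25:pt, 26:pt, 27:pt, 28:F, 29:F, 30:F, 31:F
edges: (15,5,has); (15,11,has); (15,12,has); (16,7,has); (16,12,has); (16,13,has); (17,11,has); (17,12,has); (17,13,has); (21,0,has); (21,18,has); (21,20,has); (22,1,has); (22,18,has); (22,19,has); (23,5,has); (23,19,has); (23,20,has); (24,18,has); (24,19,has); (24,20,has); (28,0,has); (28,25,has); (28,27,has); (29,11,has); (29,25,has); (29,26,has); (30,13,has); (30,26,has); (30,27,has); (31,25,has); (31,26,has); (31,27,has)


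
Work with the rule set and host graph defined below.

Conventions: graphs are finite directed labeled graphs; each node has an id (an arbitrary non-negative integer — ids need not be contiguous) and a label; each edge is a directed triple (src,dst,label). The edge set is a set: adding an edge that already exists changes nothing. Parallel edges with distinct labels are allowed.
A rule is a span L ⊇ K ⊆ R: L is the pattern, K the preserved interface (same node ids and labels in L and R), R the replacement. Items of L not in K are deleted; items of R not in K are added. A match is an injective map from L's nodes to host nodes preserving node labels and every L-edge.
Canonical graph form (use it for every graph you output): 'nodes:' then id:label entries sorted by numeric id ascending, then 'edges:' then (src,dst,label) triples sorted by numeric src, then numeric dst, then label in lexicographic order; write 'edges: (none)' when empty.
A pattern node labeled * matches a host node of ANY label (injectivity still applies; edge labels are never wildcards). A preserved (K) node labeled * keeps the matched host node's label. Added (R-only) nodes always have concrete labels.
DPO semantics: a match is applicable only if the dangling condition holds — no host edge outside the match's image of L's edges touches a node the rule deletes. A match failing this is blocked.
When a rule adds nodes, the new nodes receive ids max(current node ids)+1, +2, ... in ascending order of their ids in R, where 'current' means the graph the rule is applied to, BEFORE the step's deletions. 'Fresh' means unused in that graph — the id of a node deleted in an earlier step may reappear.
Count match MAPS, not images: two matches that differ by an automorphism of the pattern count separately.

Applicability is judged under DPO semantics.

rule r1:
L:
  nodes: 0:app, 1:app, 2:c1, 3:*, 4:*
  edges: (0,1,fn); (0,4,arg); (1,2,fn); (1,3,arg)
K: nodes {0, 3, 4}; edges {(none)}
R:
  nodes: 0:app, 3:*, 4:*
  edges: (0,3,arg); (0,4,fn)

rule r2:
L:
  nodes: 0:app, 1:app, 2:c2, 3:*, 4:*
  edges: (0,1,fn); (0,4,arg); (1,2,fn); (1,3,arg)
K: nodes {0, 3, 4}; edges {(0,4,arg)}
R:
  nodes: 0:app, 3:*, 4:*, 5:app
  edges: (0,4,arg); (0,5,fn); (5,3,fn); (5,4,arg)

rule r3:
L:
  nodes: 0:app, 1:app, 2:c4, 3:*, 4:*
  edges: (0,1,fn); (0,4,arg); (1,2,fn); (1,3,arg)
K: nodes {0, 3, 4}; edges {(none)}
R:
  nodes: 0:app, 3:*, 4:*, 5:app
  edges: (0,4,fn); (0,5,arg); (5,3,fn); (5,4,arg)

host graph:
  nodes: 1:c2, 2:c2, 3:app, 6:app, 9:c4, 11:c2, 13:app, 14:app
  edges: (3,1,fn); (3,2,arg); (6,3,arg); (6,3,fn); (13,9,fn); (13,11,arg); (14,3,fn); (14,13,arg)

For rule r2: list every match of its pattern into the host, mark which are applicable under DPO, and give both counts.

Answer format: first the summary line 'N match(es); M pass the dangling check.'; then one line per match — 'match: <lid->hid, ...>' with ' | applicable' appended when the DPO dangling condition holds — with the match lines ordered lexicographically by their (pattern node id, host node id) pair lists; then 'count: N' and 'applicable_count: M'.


1 match(es); 0 pass the dangling check.
match: 0->14, 1->3, 2->1, 3->2, 4->13
count: 1
applicable_count: 0


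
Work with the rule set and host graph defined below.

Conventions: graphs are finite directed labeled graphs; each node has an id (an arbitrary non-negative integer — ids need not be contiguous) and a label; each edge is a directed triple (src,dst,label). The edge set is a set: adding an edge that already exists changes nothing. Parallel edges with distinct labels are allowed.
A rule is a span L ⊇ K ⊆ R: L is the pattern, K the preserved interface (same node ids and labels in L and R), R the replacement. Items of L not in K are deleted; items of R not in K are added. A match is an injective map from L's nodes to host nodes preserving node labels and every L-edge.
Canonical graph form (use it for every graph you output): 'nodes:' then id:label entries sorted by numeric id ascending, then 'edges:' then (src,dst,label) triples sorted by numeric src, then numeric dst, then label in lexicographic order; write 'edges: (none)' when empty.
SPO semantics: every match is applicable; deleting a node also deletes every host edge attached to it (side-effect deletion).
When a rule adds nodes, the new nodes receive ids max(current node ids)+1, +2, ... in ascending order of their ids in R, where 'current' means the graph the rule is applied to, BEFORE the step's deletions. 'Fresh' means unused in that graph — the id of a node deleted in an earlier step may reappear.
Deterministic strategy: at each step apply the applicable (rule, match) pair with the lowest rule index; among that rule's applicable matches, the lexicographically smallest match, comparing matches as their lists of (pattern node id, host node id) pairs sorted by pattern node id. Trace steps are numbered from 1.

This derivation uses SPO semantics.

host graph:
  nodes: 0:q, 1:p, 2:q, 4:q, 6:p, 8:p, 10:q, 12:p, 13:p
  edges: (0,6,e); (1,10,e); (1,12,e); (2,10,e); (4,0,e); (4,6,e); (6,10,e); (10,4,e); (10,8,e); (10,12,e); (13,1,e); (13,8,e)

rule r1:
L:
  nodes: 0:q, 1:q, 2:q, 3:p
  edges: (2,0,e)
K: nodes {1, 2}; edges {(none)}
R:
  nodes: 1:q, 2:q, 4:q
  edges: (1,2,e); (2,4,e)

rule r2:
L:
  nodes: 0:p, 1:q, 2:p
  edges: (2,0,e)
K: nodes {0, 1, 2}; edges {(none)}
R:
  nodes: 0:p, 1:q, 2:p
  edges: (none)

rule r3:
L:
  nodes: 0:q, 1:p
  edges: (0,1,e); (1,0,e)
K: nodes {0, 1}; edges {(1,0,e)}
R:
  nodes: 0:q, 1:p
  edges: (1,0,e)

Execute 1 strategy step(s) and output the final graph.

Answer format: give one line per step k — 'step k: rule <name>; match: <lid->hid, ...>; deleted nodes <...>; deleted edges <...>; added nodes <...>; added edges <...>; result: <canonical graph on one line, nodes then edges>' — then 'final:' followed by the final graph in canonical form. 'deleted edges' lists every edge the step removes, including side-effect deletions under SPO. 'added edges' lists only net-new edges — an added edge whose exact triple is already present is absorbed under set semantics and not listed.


step 1: rule r1; match: 0->0, 1->2, 2->4, 3->1; deleted nodes 0, 1; deleted edges (0,6,e); (1,10,e); (1,12,e); (4,0,e); (13,1,e); added nodes 14; added edges (2,4,e); (4,14,e); result: nodes: 2:q, 4:q, 6:p, 8:p, 10:q, 12:p, 13:p, 14:q edges: (2,4,e); (2,10,e); (4,6,e); (4,14,e); (6,10,e); (10,4,e); (10,8,e); (10,12,e); (13,8,e)
final:
nodes: 2:q, 4:q, 6:p, 8:p, 10:q, 12:p, 13:p, 14:q
edges: (2,4,e); (2,10,e); (4,6,e); (4,14,e); (6,10,e); (10,4,e); (10,8,e); (10,12,e); (13,8,e)


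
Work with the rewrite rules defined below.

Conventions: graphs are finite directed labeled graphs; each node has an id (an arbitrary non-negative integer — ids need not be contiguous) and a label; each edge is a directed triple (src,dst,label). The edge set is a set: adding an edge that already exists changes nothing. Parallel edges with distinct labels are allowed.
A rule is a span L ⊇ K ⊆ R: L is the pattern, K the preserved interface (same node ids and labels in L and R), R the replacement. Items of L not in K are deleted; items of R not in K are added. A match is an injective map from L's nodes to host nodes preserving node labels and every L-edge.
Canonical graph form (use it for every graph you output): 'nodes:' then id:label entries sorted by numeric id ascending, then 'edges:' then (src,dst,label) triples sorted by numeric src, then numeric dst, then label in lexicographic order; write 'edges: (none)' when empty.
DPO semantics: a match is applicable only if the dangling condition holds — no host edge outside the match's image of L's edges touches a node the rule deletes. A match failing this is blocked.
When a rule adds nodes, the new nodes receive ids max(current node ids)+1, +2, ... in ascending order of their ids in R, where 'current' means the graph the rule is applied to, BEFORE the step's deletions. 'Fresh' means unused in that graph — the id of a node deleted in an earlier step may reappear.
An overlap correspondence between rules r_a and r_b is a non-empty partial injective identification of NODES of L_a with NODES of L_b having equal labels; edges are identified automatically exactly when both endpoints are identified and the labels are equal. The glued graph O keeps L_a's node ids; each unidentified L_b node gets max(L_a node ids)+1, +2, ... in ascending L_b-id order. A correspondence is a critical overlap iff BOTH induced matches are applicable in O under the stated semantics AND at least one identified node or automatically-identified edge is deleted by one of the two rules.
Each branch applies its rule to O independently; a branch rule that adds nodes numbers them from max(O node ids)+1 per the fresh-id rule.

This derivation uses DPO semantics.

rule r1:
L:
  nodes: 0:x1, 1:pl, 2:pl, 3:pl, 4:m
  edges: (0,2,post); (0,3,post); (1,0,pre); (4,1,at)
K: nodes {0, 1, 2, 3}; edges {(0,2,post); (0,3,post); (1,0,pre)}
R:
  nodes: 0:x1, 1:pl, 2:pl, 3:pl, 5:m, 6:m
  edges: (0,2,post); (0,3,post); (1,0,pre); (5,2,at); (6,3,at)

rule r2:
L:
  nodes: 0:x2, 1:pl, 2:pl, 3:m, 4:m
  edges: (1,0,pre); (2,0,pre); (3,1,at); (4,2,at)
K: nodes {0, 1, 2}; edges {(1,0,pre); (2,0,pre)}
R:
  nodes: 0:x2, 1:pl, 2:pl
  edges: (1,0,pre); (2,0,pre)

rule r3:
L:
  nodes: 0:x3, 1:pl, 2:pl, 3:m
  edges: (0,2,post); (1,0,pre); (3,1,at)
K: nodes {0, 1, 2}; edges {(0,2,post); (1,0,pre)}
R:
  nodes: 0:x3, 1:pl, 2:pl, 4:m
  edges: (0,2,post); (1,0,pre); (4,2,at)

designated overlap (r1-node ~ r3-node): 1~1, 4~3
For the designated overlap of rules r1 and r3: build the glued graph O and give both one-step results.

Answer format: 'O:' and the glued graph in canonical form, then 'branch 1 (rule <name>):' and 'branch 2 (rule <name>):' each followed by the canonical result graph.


O:
nodes: 0:x1, 1:pl, 2:pl, 3:pl, 4:m, 5:x3, 6:pl
edges: (0,2,post); (0,3,post); (1,0,pre); (1,5,pre); (4,1,at); (5,6,post)
branch 1 (rule r1):
nodes: 0:x1, 1:pl, 2:pl, 3:pl, 5:x3, 6:pl, 7:m, 8:m
edges: (0,2,post); (0,3,post); (1,0,pre); (1,5,pre); (5,6,post); (7,2,at); (8,3,at)
branch 2 (rule r3):
nodes: 0:x1, 1:pl, 2:pl, 3:pl, 5:x3, 6:pl, 7:m
edges: (0,2,post); (0,3,post); (1,0,pre); (1,5,pre); (5,6,post); (7,6,at)


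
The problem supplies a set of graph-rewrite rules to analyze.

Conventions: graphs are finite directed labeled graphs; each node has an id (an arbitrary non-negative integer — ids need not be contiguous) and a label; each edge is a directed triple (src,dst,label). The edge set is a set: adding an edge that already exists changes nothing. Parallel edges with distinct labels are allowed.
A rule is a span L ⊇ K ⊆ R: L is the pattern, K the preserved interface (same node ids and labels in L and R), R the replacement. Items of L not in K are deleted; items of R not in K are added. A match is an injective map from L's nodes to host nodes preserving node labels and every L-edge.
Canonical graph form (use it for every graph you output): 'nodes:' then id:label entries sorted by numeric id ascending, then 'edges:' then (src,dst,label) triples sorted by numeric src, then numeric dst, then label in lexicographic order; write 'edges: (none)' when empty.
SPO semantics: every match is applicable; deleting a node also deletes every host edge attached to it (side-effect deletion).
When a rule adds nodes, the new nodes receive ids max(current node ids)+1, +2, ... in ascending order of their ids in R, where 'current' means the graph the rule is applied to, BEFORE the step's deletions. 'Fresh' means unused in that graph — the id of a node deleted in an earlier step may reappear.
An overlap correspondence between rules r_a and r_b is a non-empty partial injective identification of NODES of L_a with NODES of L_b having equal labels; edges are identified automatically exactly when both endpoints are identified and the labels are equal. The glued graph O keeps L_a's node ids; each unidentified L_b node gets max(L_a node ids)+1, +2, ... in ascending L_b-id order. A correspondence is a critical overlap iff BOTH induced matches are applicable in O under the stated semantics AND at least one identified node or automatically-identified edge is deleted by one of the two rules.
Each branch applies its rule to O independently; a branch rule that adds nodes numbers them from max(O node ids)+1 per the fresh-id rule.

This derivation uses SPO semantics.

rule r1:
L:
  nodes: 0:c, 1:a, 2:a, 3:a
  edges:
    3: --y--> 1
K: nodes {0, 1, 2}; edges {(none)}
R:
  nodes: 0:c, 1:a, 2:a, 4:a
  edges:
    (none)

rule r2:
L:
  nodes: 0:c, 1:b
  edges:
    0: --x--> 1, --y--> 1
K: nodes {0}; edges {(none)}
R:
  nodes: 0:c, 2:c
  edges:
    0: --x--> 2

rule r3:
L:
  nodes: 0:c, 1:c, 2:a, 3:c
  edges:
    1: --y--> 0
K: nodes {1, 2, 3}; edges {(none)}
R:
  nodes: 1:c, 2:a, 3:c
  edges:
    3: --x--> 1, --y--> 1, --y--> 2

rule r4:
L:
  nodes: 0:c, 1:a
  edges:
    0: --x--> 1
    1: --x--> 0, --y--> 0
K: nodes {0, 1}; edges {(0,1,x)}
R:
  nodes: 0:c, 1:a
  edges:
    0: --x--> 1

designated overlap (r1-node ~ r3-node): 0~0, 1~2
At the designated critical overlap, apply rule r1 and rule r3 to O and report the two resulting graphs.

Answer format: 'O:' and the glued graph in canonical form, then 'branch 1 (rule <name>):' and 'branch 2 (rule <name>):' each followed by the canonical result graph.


O:
nodes: 0:c, 1:a, 2:a, 3:a, 4:c, 5:c
edges: (3,1,y); (4,0,y)
branch 1 (rule r1):
nodes: 0:c, 1:a, 2:a, 4:c, 5:c, 6:a
edges: (4,0,y)
branch 2 (rule r3):
nodes: 1:a, 2:a, 3:a, 4:c, 5:c
edges: (3,1,y); (5,1,y); (5,4,x); (5,4,y)


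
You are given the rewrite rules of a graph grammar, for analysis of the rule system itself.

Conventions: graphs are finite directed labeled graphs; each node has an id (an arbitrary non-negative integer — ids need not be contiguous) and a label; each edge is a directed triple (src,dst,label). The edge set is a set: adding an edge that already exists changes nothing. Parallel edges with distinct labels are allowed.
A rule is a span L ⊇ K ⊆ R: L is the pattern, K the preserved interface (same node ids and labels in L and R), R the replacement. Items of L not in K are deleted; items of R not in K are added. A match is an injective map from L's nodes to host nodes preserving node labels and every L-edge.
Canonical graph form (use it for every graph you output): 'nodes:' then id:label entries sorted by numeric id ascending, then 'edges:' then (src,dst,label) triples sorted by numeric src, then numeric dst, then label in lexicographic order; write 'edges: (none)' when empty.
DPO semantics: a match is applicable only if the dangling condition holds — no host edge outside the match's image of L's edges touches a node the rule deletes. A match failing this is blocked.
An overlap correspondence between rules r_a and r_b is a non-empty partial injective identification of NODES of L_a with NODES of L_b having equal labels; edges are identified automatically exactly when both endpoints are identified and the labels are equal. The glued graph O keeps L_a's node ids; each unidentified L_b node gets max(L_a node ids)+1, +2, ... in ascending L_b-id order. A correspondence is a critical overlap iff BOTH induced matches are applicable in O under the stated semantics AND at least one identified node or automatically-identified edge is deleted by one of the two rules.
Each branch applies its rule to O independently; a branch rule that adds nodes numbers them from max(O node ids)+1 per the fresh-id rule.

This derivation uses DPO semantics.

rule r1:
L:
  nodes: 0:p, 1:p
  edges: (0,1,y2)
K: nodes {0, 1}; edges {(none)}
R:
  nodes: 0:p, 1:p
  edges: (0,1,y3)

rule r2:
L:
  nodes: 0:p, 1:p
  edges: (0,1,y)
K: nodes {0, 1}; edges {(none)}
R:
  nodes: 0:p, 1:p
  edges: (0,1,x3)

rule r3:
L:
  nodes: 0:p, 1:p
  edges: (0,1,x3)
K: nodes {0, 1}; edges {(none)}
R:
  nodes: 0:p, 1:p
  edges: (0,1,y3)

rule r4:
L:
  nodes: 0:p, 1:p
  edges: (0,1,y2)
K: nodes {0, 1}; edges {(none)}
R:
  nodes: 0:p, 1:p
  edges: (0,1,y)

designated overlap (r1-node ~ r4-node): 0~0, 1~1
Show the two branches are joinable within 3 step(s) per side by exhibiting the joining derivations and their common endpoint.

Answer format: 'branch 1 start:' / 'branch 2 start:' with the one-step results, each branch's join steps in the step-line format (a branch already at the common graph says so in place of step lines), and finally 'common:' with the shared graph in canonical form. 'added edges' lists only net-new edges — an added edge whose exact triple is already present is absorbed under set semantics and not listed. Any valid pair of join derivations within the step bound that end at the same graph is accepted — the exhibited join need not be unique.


branch 1 start:
nodes: 0:p, 1:p
edges: (0,1,y3)
branch 2 start:
nodes: 0:p, 1:p
edges: (0,1,y)
branch 1: already at the common graph (0 steps)
branch 2 step 1: rule r2; match: 0->0, 1->1; deleted nodes (none); deleted edges (0,1,y); added nodes (none); added edges (0,1,x3); result: nodes: 0:p, 1:p edges: (0,1,x3)
branch 2 step 2: rule r3; match: 0->0, 1->1; deleted nodes (none); deleted edges (0,1,x3); added nodes (none); added edges (0,1,y3); result: nodes: 0:p, 1:p edges: (0,1,y3)
common:
nodes: 0:p, 1:p
edges: (0,1,y3)


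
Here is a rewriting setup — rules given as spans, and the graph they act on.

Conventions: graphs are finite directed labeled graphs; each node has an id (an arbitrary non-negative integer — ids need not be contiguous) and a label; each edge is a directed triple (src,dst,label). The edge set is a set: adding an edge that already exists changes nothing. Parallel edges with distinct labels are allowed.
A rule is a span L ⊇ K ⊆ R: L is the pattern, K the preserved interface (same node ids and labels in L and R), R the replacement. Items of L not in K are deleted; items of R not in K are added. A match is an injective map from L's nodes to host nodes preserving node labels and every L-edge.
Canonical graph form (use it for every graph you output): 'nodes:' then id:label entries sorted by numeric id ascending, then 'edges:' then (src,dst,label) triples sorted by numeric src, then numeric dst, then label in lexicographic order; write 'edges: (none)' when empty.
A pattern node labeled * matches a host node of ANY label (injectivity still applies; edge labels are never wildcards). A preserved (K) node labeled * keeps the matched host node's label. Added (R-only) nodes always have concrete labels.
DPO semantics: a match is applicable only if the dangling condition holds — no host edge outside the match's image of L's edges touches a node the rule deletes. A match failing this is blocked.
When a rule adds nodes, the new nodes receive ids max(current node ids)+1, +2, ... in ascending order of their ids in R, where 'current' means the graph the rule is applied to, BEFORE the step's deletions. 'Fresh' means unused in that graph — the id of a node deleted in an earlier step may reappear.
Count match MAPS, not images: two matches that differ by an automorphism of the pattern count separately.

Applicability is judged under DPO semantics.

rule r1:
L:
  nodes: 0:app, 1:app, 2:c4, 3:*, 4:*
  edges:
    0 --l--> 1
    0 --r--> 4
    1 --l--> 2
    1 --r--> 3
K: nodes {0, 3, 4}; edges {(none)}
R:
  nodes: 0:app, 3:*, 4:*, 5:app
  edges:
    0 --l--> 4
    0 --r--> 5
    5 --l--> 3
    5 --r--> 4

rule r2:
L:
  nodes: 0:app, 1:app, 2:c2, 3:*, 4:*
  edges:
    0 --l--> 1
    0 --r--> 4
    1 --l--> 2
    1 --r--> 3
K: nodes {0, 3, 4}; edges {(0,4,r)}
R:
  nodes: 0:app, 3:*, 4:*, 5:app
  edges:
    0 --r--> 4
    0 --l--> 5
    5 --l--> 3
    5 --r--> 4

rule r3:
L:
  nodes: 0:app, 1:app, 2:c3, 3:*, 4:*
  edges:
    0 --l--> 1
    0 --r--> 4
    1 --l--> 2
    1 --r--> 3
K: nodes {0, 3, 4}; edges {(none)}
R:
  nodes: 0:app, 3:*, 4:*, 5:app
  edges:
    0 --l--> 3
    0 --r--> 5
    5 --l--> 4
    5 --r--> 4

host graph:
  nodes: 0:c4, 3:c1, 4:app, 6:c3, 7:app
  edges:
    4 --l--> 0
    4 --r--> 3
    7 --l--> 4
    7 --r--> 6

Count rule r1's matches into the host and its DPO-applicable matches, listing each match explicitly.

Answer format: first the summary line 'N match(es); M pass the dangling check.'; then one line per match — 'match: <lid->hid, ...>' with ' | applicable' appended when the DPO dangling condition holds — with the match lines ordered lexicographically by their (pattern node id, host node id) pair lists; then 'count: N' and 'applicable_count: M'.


1 match(es); 1 pass the dangling check.
match: 0->7, 1->4, 2->0, 3->3, 4->6 | applicable
count: 1
applicable_count: 1


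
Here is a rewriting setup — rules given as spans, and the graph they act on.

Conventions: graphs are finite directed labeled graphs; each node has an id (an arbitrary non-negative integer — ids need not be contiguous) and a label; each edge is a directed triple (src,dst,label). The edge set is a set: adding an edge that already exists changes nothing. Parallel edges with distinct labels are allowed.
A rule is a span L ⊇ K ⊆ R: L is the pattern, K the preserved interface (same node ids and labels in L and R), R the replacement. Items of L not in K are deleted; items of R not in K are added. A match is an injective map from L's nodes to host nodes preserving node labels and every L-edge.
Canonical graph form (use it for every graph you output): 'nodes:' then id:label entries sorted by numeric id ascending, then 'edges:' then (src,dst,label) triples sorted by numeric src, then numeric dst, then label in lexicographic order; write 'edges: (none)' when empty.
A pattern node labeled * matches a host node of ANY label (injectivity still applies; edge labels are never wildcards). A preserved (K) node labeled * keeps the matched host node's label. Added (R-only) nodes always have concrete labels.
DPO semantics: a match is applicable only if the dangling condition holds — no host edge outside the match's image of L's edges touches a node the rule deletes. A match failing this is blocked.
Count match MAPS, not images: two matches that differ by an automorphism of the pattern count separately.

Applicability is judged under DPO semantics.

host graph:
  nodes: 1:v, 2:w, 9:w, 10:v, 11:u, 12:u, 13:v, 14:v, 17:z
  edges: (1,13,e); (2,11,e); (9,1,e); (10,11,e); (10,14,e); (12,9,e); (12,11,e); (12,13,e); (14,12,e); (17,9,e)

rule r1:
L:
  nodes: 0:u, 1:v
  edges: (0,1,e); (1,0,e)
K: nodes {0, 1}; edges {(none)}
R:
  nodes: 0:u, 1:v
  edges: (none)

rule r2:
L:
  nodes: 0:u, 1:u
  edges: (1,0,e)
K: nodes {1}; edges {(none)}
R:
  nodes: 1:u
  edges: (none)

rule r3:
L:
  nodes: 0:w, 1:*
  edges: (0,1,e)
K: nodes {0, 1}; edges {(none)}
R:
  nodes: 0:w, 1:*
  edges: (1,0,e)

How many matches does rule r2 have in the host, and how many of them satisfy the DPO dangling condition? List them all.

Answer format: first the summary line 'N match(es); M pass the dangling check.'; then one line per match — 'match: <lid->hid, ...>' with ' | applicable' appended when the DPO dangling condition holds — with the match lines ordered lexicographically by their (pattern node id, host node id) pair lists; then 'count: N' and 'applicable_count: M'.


1 match(es); 0 pass the dangling check.
match: 0->11, 1->12
count: 1
applicable_count: 0
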